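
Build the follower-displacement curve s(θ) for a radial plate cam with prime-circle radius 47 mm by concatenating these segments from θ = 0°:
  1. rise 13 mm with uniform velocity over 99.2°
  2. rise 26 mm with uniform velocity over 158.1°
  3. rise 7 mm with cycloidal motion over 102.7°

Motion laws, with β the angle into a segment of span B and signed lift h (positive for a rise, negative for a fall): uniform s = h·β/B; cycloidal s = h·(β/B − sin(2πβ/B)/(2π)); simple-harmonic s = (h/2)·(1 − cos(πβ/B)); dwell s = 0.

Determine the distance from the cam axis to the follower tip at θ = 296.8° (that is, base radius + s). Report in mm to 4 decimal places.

seg 1 [0°–99.2°] uniform, h=13: full span → s += 13 → s = 13.0000
seg 2 [99.2°–257.3°] uniform, h=26: full span → s += 26 → s = 39.0000
seg 3 [257.3°–360°] cycloidal, h=7: θ=296.8° here. β=39.5, B=102.7. 7·(0.3846 − sin(2π·0.3846)/(2π)) = 1.9535 → s = 40.9535
radial distance = base radius + s = 47 + 40.9535 = 87.9535

87.9535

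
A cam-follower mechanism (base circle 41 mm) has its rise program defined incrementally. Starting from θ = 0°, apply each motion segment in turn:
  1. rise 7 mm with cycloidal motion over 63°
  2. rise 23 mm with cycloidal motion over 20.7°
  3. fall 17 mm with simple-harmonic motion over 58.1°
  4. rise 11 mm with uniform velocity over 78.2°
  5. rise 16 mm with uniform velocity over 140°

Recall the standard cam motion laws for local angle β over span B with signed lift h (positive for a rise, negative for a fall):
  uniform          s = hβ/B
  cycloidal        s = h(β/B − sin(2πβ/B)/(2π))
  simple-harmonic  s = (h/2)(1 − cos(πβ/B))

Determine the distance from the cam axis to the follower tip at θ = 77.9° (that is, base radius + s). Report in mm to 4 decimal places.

seg 1 [0°–63°] cycloidal, h=7: full span → s += 7 → s = 7.0000
seg 2 [63°–83.7°] cycloidal, h=23: θ=77.9° here. β=14.9, B=20.7. 23·(0.7198 − sin(2π·0.7198)/(2π)) = 20.1504 → s = 27.1504
radial distance = base radius + s = 41 + 27.1504 = 68.1504

68.1504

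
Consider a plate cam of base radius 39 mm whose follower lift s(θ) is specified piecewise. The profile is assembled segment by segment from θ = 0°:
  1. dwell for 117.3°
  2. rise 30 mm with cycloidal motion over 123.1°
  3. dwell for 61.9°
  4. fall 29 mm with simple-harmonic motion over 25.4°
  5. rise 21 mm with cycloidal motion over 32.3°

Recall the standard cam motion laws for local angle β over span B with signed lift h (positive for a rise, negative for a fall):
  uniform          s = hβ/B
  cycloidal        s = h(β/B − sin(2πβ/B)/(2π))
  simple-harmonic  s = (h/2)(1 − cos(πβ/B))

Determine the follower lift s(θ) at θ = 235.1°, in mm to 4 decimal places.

seg 1 [0°–117.3°] dwell: s stays 0.0000
seg 2 [117.3°–240.4°] cycloidal, h=30: θ=235.1° here. β=117.8, B=123.1. 30·(0.9569 − sin(2π·0.9569)/(2π)) = 29.9843 → s = 29.9843

29.9843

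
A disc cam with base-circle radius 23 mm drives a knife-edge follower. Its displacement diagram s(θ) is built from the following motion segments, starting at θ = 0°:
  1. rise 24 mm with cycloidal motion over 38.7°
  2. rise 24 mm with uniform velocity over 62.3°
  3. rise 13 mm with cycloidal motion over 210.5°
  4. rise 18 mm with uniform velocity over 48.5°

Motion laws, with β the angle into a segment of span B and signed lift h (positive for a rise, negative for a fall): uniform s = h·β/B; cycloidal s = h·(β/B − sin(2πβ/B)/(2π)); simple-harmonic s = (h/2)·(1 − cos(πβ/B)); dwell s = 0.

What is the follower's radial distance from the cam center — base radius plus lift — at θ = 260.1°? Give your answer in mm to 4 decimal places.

seg 1 [0°–38.7°] cycloidal, h=24: full span → s += 24 → s = 24.0000
seg 2 [38.7°–101°] uniform, h=24: full span → s += 24 → s = 48.0000
seg 3 [101°–311.5°] cycloidal, h=13: θ=260.1° here. β=159.1, B=210.5. 13·(0.7558 − sin(2π·0.7558)/(2π)) = 11.8933 → s = 59.8933
radial distance = base radius + s = 23 + 59.8933 = 82.8933

82.8933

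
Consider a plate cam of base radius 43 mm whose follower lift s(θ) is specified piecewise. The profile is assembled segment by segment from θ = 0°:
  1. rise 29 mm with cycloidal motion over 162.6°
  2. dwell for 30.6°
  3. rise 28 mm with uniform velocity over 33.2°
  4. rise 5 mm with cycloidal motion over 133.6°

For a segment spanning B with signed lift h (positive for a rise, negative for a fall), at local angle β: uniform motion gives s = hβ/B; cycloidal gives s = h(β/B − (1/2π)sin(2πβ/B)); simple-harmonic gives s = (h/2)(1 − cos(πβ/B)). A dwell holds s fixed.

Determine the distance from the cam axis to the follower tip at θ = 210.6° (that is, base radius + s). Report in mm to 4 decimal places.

seg 1 [0°–162.6°] cycloidal, h=29: full span → s += 29 → s = 29.0000
seg 2 [162.6°–193.2°] dwell: s stays 29.0000
seg 3 [193.2°–226.4°] uniform, h=28: θ=210.6° here. β=17.4, B=33.2. 28·17.4/33.2 = 14.6747 → s = 43.6747
radial distance = base radius + s = 43 + 43.6747 = 86.6747

86.6747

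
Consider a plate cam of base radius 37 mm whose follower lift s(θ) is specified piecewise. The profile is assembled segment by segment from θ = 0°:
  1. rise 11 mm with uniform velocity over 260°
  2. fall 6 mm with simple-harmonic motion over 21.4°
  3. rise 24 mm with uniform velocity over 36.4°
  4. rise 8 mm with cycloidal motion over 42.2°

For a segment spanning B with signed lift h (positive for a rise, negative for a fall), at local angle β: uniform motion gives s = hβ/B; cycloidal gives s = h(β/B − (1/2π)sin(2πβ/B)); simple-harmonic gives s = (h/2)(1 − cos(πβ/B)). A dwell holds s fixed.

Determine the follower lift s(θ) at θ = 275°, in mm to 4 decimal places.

seg 1 [0°–260°] uniform, h=11: full span → s += 11 → s = 11.0000
seg 2 [260°–281.4°] simple-harmonic, h=-6: θ=275° here. β=15, B=21.4. -6/2·(1 − cos(π·0.7009)) = -4.7705 → s = 6.2295

6.2295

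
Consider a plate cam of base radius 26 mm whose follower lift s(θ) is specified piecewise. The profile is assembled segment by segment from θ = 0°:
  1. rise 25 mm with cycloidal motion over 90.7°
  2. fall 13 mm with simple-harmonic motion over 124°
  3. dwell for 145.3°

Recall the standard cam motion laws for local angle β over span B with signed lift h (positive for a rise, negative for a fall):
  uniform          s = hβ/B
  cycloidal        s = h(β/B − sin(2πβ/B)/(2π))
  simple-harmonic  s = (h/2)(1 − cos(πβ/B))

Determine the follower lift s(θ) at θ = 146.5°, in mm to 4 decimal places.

seg 1 [0°–90.7°] cycloidal, h=25: full span → s += 25 → s = 25.0000
seg 2 [90.7°–214.7°] simple-harmonic, h=-13: θ=146.5° here. β=55.8, B=124. -13/2·(1 − cos(π·0.4500)) = -5.4832 → s = 19.5168

19.5168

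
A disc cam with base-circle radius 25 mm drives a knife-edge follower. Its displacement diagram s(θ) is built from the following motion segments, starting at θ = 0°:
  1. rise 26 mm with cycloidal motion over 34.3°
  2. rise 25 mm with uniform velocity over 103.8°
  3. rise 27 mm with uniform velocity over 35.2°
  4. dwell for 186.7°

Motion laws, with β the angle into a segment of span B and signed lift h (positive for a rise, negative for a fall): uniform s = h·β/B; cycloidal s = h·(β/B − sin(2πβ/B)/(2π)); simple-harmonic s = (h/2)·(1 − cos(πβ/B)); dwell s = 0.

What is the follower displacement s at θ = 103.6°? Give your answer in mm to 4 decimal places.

seg 1 [0°–34.3°] cycloidal, h=26: full span → s += 26 → s = 26.0000
seg 2 [34.3°–138.1°] uniform, h=25: θ=103.6° here. β=69.3, B=103.8. 25·69.3/103.8 = 16.6908 → s = 42.6908

42.6908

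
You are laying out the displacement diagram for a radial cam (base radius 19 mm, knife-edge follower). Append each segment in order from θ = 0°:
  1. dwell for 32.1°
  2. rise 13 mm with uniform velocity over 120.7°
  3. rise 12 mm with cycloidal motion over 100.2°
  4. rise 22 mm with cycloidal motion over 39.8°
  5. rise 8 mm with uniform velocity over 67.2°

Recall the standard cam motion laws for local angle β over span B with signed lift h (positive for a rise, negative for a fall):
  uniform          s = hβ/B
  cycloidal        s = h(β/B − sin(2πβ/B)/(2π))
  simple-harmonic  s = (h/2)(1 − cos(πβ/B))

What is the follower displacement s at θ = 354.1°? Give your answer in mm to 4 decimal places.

seg 1 [0°–32.1°] dwell: s stays 0.0000
seg 2 [32.1°–152.8°] uniform, h=13: full span → s += 13 → s = 13.0000
seg 3 [152.8°–253°] cycloidal, h=12: full span → s += 12 → s = 25.0000
seg 4 [253°–292.8°] cycloidal, h=22: full span → s += 22 → s = 47.0000
seg 5 [292.8°–360°] uniform, h=8: θ=354.1° here. β=61.3, B=67.2. 8·61.3/67.2 = 7.2976 → s = 54.2976

54.2976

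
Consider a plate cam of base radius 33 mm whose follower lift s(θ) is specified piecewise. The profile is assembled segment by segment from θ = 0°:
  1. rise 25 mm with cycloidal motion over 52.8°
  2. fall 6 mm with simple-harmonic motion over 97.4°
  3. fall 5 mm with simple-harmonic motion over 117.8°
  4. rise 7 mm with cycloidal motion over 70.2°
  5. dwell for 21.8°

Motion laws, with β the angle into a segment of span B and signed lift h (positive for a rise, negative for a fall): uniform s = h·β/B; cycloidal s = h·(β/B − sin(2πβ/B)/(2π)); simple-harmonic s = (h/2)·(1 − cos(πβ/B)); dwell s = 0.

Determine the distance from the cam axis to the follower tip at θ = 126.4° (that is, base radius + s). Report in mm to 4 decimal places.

seg 1 [0°–52.8°] cycloidal, h=25: full span → s += 25 → s = 25.0000
seg 2 [52.8°–150.2°] simple-harmonic, h=-6: θ=126.4° here. β=73.6, B=97.4. -6/2·(1 − cos(π·0.7556)) = -5.1586 → s = 19.8414
radial distance = base radius + s = 33 + 19.8414 = 52.8414

52.8414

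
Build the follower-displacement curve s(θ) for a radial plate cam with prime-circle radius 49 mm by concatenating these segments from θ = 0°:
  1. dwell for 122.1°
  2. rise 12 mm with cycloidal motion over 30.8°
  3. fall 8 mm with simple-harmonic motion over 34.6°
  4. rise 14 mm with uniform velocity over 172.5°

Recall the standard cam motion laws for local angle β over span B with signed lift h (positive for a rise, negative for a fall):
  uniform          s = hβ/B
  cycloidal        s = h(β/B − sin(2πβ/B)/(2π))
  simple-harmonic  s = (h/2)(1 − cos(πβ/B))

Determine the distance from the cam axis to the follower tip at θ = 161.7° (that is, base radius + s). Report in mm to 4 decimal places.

seg 1 [0°–122.1°] dwell: s stays 0.0000
seg 2 [122.1°–152.9°] cycloidal, h=12: full span → s += 12 → s = 12.0000
seg 3 [152.9°–187.5°] simple-harmonic, h=-8: θ=161.7° here. β=8.8, B=34.6. -8/2·(1 − cos(π·0.2543)) = -1.2104 → s = 10.7896
radial distance = base radius + s = 49 + 10.7896 = 59.7896

59.7896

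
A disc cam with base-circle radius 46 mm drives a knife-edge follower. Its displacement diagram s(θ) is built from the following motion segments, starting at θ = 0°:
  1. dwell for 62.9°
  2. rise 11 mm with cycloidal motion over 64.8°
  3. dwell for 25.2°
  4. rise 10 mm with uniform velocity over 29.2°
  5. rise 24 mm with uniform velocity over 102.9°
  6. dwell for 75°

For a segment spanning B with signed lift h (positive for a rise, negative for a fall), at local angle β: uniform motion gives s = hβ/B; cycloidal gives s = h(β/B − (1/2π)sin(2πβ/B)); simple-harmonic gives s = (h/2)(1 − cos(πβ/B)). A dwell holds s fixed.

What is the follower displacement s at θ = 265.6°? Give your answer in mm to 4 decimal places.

seg 1 [0°–62.9°] dwell: s stays 0.0000
seg 2 [62.9°–127.7°] cycloidal, h=11: full span → s += 11 → s = 11.0000
seg 3 [127.7°–152.9°] dwell: s stays 11.0000
seg 4 [152.9°–182.1°] uniform, h=10: full span → s += 10 → s = 21.0000
seg 5 [182.1°–285°] uniform, h=24: θ=265.6° here. β=83.5, B=102.9. 24·83.5/102.9 = 19.4752 → s = 40.4752

40.4752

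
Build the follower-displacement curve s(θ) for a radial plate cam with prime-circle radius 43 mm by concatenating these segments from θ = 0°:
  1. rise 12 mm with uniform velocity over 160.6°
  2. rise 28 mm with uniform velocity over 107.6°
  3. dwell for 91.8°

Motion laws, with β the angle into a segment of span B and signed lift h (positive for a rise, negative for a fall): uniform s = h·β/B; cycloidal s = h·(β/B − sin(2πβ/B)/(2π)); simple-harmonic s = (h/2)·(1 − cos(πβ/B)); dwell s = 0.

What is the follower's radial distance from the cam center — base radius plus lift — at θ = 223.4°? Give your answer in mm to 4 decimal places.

seg 1 [0°–160.6°] uniform, h=12: full span → s += 12 → s = 12.0000
seg 2 [160.6°–268.2°] uniform, h=28: θ=223.4° here. β=62.8, B=107.6. 28·62.8/107.6 = 16.3420 → s = 28.3420
radial distance = base radius + s = 43 + 28.3420 = 71.3420

71.3420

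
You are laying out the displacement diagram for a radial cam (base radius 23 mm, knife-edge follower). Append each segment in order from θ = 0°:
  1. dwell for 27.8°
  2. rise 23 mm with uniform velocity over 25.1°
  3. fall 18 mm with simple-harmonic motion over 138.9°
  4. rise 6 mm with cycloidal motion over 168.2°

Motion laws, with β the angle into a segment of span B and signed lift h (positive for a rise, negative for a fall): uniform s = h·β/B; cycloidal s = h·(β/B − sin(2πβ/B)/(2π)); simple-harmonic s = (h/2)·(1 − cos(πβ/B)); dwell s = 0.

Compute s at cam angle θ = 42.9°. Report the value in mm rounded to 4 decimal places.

seg 1 [0°–27.8°] dwell: s stays 0.0000
seg 2 [27.8°–52.9°] uniform, h=23: θ=42.9° here. β=15.1, B=25.1. 23·15.1/25.1 = 13.8367 → s = 13.8367

13.8367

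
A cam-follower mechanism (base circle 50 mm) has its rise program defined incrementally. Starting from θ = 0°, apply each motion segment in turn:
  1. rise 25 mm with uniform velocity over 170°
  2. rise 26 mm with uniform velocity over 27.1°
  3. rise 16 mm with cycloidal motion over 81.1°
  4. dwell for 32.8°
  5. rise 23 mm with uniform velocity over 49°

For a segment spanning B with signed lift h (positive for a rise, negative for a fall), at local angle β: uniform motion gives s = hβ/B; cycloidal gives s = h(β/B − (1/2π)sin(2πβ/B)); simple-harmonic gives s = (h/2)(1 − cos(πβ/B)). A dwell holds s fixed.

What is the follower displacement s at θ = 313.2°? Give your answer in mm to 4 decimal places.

seg 1 [0°–170°] uniform, h=25: full span → s += 25 → s = 25.0000
seg 2 [170°–197.1°] uniform, h=26: full span → s += 26 → s = 51.0000
seg 3 [197.1°–278.2°] cycloidal, h=16: full span → s += 16 → s = 67.0000
seg 4 [278.2°–311°] dwell: s stays 67.0000
seg 5 [311°–360°] uniform, h=23: θ=313.2° here. β=2.2, B=49. 23·2.2/49 = 1.0327 → s = 68.0327

68.0327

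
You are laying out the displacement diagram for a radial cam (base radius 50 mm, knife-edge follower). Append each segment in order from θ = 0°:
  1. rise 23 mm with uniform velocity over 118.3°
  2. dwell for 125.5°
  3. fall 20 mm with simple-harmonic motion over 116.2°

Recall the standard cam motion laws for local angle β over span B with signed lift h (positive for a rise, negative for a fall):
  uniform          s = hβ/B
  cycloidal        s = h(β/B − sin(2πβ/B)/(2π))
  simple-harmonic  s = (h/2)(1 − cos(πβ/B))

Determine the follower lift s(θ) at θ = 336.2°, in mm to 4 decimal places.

seg 1 [0°–118.3°] uniform, h=23: full span → s += 23 → s = 23.0000
seg 2 [118.3°–243.8°] dwell: s stays 23.0000
seg 3 [243.8°–360°] simple-harmonic, h=-20: θ=336.2° here. β=92.4, B=116.2. -20/2·(1 − cos(π·0.7952)) = -18.0003 → s = 4.9997

4.9997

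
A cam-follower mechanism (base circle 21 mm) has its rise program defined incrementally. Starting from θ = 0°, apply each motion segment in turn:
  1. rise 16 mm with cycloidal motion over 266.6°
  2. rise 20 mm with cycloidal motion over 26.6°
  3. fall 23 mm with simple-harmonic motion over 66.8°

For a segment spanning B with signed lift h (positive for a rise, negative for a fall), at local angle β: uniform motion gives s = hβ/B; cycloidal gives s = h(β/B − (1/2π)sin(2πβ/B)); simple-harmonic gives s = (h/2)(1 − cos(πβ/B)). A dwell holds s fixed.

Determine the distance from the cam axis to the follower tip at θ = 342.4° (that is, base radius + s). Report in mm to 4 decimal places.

seg 1 [0°–266.6°] cycloidal, h=16: full span → s += 16 → s = 16.0000
seg 2 [266.6°–293.2°] cycloidal, h=20: full span → s += 20 → s = 36.0000
seg 3 [293.2°–360°] simple-harmonic, h=-23: θ=342.4° here. β=49.2, B=66.8. -23/2·(1 − cos(π·0.7365)) = -19.2804 → s = 16.7196
radial distance = base radius + s = 21 + 16.7196 = 37.7196

37.7196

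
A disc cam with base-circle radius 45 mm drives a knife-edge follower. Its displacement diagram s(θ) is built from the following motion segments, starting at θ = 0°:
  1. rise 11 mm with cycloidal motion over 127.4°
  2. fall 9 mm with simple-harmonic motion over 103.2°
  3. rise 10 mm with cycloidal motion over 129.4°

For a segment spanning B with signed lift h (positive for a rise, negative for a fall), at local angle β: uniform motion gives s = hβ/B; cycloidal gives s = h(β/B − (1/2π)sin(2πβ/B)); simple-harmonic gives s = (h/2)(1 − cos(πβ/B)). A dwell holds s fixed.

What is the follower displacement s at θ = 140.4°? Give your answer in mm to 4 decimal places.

seg 1 [0°–127.4°] cycloidal, h=11: full span → s += 11 → s = 11.0000
seg 2 [127.4°–230.6°] simple-harmonic, h=-9: θ=140.4° here. β=13, B=103.2. -9/2·(1 − cos(π·0.1260)) = -0.3478 → s = 10.6522

10.6522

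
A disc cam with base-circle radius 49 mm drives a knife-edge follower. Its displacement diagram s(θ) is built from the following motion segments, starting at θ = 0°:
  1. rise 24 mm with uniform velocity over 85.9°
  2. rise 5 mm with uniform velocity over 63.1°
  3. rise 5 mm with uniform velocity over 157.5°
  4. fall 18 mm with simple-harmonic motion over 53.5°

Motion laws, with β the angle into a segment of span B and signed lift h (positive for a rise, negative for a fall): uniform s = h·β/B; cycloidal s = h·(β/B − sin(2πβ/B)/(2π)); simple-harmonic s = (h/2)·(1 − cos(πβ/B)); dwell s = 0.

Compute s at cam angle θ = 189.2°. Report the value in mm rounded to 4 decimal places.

seg 1 [0°–85.9°] uniform, h=24: full span → s += 24 → s = 24.0000
seg 2 [85.9°–149°] uniform, h=5: full span → s += 5 → s = 29.0000
seg 3 [149°–306.5°] uniform, h=5: θ=189.2° here. β=40.2, B=157.5. 5·40.2/157.5 = 1.2762 → s = 30.2762

30.2762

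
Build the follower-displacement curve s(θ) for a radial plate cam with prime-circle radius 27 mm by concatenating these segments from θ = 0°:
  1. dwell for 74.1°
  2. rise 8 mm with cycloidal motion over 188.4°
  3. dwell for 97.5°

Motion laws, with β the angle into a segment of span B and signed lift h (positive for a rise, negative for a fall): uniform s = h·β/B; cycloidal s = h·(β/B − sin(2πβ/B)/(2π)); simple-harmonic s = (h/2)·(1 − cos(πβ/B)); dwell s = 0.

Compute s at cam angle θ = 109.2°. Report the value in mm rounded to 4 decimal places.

seg 1 [0°–74.1°] dwell: s stays 0.0000
seg 2 [74.1°–262.5°] cycloidal, h=8: θ=109.2° here. β=35.1, B=188.4. 8·(0.1863 − sin(2π·0.1863)/(2π)) = 0.3178 → s = 0.3178

0.3178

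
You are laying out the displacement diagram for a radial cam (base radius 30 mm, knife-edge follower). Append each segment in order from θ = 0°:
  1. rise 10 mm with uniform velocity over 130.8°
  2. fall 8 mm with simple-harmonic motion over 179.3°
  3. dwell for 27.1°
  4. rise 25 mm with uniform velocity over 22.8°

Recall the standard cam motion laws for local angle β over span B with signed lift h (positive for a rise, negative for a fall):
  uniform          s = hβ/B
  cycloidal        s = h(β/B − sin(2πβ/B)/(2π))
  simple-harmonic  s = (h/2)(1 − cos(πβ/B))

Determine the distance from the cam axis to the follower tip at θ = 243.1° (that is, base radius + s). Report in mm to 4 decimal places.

seg 1 [0°–130.8°] uniform, h=10: full span → s += 10 → s = 10.0000
seg 2 [130.8°–310.1°] simple-harmonic, h=-8: θ=243.1° here. β=112.3, B=179.3. -8/2·(1 − cos(π·0.6263)) = -5.5461 → s = 4.4539
radial distance = base radius + s = 30 + 4.4539 = 34.4539

34.4539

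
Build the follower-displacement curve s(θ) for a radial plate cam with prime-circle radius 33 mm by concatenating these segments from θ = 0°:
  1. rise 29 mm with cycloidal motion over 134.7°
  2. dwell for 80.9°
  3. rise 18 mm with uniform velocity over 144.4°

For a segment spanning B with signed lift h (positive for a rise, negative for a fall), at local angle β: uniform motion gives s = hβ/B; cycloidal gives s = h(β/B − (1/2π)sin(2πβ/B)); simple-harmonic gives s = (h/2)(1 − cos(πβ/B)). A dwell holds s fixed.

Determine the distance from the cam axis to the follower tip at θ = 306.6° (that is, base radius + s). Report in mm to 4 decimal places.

seg 1 [0°–134.7°] cycloidal, h=29: full span → s += 29 → s = 29.0000
seg 2 [134.7°–215.6°] dwell: s stays 29.0000
seg 3 [215.6°–360°] uniform, h=18: θ=306.6° here. β=91, B=144.4. 18·91/144.4 = 11.3435 → s = 40.3435
radial distance = base radius + s = 33 + 40.3435 = 73.3435

73.3435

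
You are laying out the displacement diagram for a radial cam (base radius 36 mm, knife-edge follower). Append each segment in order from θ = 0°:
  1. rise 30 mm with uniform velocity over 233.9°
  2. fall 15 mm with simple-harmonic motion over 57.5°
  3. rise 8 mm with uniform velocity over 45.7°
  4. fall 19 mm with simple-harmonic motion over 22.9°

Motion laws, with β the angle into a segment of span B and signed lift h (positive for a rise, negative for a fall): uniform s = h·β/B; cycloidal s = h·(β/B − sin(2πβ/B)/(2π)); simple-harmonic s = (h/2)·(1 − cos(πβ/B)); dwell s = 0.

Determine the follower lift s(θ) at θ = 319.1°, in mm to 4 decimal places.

seg 1 [0°–233.9°] uniform, h=30: full span → s += 30 → s = 30.0000
seg 2 [233.9°–291.4°] simple-harmonic, h=-15: full span → s += -15 → s = 15.0000
seg 3 [291.4°–337.1°] uniform, h=8: θ=319.1° here. β=27.7, B=45.7. 8·27.7/45.7 = 4.8490 → s = 19.8490

19.8490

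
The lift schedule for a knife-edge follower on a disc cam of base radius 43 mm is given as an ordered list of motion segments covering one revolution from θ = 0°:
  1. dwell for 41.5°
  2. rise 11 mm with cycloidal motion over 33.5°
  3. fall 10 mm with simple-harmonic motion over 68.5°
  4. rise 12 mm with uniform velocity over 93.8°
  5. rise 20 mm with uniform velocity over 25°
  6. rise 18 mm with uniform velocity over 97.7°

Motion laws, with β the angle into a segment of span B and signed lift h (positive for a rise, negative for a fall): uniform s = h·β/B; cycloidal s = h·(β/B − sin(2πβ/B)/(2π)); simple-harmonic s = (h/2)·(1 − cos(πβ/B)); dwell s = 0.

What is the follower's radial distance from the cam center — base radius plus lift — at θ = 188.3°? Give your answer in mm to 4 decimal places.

seg 1 [0°–41.5°] dwell: s stays 0.0000
seg 2 [41.5°–75°] cycloidal, h=11: full span → s += 11 → s = 11.0000
seg 3 [75°–143.5°] simple-harmonic, h=-10: full span → s += -10 → s = 1.0000
seg 4 [143.5°–237.3°] uniform, h=12: θ=188.3° here. β=44.8, B=93.8. 12·44.8/93.8 = 5.7313 → s = 6.7313
radial distance = base radius + s = 43 + 6.7313 = 49.7313

49.7313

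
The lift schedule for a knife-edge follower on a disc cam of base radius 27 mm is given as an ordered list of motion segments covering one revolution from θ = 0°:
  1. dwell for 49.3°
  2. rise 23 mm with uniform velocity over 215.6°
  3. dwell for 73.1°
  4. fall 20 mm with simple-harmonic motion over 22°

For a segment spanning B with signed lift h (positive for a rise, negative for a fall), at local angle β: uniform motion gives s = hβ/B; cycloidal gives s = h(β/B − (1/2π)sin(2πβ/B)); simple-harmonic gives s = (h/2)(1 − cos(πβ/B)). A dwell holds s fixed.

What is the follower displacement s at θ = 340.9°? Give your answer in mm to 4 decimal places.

seg 1 [0°–49.3°] dwell: s stays 0.0000
seg 2 [49.3°–264.9°] uniform, h=23: full span → s += 23 → s = 23.0000
seg 3 [264.9°–338°] dwell: s stays 23.0000
seg 4 [338°–360°] simple-harmonic, h=-20: θ=340.9° here. β=2.9, B=22. -20/2·(1 − cos(π·0.1318)) = -0.8453 → s = 22.1547

22.1547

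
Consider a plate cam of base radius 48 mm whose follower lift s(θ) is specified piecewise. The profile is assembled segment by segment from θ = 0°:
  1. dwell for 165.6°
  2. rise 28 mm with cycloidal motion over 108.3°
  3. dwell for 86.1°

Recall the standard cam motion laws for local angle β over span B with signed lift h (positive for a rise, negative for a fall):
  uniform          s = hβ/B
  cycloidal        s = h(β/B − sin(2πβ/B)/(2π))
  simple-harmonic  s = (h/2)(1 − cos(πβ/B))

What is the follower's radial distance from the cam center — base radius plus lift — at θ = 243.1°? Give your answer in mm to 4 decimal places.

seg 1 [0°–165.6°] dwell: s stays 0.0000
seg 2 [165.6°–273.9°] cycloidal, h=28: θ=243.1° here. β=77.5, B=108.3. 28·(0.7156 − sin(2π·0.7156)/(2π)) = 24.3896 → s = 24.3896
radial distance = base radius + s = 48 + 24.3896 = 72.3896

72.3896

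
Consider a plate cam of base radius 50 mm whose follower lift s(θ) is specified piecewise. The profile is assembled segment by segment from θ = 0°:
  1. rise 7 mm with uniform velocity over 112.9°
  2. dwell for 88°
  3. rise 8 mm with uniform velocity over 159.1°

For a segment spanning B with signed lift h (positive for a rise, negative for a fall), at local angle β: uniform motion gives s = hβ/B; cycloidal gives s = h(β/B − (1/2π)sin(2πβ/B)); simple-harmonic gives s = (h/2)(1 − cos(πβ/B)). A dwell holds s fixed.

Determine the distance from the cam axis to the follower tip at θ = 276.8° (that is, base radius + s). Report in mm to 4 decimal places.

seg 1 [0°–112.9°] uniform, h=7: full span → s += 7 → s = 7.0000
seg 2 [112.9°–200.9°] dwell: s stays 7.0000
seg 3 [200.9°–360°] uniform, h=8: θ=276.8° here. β=75.9, B=159.1. 8·75.9/159.1 = 3.8165 → s = 10.8165
radial distance = base radius + s = 50 + 10.8165 = 60.8165

60.8165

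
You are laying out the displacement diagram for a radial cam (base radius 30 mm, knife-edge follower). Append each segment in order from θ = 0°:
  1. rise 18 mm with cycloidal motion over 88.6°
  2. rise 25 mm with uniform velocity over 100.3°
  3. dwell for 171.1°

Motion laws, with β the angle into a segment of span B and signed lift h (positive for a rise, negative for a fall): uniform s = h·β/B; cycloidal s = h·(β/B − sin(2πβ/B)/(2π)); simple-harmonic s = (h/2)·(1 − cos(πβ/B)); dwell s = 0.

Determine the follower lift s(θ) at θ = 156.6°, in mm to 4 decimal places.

seg 1 [0°–88.6°] cycloidal, h=18: full span → s += 18 → s = 18.0000
seg 2 [88.6°–188.9°] uniform, h=25: θ=156.6° here. β=68, B=100.3. 25·68/100.3 = 16.9492 → s = 34.9492

34.9492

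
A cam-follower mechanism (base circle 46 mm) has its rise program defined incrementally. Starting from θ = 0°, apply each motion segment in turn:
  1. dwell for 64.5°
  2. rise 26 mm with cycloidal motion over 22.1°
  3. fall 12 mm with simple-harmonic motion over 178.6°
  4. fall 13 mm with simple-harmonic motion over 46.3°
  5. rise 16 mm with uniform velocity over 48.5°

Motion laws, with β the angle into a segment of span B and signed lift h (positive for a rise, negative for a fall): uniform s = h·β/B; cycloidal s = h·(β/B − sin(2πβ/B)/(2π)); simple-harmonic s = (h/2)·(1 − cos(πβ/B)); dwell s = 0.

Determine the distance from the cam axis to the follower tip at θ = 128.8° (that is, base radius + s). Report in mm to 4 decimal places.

seg 1 [0°–64.5°] dwell: s stays 0.0000
seg 2 [64.5°–86.6°] cycloidal, h=26: full span → s += 26 → s = 26.0000
seg 3 [86.6°–265.2°] simple-harmonic, h=-12: θ=128.8° here. β=42.2, B=178.6. -12/2·(1 − cos(π·0.2363)) = -1.5785 → s = 24.4215
radial distance = base radius + s = 46 + 24.4215 = 70.4215

70.4215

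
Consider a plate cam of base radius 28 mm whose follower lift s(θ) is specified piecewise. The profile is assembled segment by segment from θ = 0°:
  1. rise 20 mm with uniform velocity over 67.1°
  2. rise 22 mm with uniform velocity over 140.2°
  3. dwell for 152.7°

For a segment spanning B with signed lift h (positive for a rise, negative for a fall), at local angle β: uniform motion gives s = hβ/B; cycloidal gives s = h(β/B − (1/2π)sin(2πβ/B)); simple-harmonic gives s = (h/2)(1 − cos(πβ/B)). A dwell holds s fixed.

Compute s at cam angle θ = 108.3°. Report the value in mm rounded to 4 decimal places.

seg 1 [0°–67.1°] uniform, h=20: full span → s += 20 → s = 20.0000
seg 2 [67.1°–207.3°] uniform, h=22: θ=108.3° here. β=41.2, B=140.2. 22·41.2/140.2 = 6.4650 → s = 26.4650

26.4650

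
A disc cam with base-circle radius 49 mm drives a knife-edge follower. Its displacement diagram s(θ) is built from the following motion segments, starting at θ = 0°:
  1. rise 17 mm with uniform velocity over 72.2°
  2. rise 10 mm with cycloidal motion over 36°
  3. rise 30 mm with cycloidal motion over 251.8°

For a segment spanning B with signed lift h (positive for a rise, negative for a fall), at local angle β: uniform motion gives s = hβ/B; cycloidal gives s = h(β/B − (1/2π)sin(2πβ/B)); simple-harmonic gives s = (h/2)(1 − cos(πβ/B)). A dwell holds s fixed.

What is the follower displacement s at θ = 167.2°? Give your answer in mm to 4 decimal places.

seg 1 [0°–72.2°] uniform, h=17: full span → s += 17 → s = 17.0000
seg 2 [72.2°–108.2°] cycloidal, h=10: full span → s += 10 → s = 27.0000
seg 3 [108.2°–360°] cycloidal, h=30: θ=167.2° here. β=59, B=251.8. 30·(0.2343 − sin(2π·0.2343)/(2π)) = 2.2779 → s = 29.2779

29.2779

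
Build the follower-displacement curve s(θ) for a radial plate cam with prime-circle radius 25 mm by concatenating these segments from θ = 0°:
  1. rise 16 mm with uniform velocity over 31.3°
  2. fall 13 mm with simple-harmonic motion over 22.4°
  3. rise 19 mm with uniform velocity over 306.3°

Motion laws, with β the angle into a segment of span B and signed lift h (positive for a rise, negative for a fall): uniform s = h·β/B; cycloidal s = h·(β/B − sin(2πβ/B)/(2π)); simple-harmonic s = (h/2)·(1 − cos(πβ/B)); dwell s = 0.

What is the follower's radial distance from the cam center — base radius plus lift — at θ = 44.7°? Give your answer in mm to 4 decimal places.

seg 1 [0°–31.3°] uniform, h=16: full span → s += 16 → s = 16.0000
seg 2 [31.3°–53.7°] simple-harmonic, h=-13: θ=44.7° here. β=13.4, B=22.4. -13/2·(1 − cos(π·0.5982)) = -8.4739 → s = 7.5261
radial distance = base radius + s = 25 + 7.5261 = 32.5261

32.5261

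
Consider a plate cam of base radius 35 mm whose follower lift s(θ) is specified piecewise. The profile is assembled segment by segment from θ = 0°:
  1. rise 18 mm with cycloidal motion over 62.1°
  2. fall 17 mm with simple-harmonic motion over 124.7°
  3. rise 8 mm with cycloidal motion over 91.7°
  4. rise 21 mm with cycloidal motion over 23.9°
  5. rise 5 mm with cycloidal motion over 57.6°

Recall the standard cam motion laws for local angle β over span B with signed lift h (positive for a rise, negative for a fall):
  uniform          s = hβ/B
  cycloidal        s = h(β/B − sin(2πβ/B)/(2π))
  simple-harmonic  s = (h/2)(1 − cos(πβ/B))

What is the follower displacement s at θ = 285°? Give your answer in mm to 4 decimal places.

seg 1 [0°–62.1°] cycloidal, h=18: full span → s += 18 → s = 18.0000
seg 2 [62.1°–186.8°] simple-harmonic, h=-17: full span → s += -17 → s = 1.0000
seg 3 [186.8°–278.5°] cycloidal, h=8: full span → s += 8 → s = 9.0000
seg 4 [278.5°–302.4°] cycloidal, h=21: θ=285° here. β=6.5, B=23.9. 21·(0.2720 − sin(2π·0.2720)/(2π)) = 2.4008 → s = 11.4008

11.4008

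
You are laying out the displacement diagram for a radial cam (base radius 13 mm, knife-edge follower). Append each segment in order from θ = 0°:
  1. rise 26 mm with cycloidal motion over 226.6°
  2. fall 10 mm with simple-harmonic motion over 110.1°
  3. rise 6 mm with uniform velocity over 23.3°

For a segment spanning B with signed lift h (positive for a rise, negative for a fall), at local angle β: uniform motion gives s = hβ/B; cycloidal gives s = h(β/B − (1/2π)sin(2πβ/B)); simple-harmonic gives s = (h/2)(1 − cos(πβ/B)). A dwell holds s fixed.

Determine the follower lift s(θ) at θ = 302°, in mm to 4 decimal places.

seg 1 [0°–226.6°] cycloidal, h=26: full span → s += 26 → s = 26.0000
seg 2 [226.6°–336.7°] simple-harmonic, h=-10: θ=302° here. β=75.4, B=110.1. -10/2·(1 − cos(π·0.6848)) = -7.7429 → s = 18.2571

18.2571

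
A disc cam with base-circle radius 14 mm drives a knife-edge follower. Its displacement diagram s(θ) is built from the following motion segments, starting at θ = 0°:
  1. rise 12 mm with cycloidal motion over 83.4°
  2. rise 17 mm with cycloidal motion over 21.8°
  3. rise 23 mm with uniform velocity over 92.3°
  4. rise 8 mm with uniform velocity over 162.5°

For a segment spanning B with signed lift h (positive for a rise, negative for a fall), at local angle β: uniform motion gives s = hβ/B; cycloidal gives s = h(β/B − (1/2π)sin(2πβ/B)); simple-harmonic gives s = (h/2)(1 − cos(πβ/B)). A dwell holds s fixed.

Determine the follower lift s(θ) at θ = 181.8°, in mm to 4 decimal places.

seg 1 [0°–83.4°] cycloidal, h=12: full span → s += 12 → s = 12.0000
seg 2 [83.4°–105.2°] cycloidal, h=17: full span → s += 17 → s = 29.0000
seg 3 [105.2°–197.5°] uniform, h=23: θ=181.8° here. β=76.6, B=92.3. 23·76.6/92.3 = 19.0878 → s = 48.0878

48.0878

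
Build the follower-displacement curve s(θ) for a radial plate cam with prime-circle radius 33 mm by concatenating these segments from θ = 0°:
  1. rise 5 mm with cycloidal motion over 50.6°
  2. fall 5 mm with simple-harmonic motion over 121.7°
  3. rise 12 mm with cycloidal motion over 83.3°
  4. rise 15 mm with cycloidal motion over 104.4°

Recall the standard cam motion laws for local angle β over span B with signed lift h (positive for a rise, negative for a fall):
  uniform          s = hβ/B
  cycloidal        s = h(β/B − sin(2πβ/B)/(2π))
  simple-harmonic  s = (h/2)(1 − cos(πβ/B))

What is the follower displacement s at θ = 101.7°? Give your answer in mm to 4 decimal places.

seg 1 [0°–50.6°] cycloidal, h=5: full span → s += 5 → s = 5.0000
seg 2 [50.6°–172.3°] simple-harmonic, h=-5: θ=101.7° here. β=51.1, B=121.7. -5/2·(1 − cos(π·0.4199)) = -1.8774 → s = 3.1226

3.1226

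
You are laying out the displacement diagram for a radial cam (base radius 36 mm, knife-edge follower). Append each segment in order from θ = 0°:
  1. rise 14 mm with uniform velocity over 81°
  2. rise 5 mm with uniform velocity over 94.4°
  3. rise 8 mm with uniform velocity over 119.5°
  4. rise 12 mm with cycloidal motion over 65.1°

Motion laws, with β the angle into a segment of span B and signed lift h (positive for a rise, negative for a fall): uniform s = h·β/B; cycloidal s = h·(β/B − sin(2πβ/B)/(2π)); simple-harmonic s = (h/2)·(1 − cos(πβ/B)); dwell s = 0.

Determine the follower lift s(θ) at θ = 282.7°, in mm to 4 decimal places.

seg 1 [0°–81°] uniform, h=14: full span → s += 14 → s = 14.0000
seg 2 [81°–175.4°] uniform, h=5: full span → s += 5 → s = 19.0000
seg 3 [175.4°–294.9°] uniform, h=8: θ=282.7° here. β=107.3, B=119.5. 8·107.3/119.5 = 7.1833 → s = 26.1833

26.1833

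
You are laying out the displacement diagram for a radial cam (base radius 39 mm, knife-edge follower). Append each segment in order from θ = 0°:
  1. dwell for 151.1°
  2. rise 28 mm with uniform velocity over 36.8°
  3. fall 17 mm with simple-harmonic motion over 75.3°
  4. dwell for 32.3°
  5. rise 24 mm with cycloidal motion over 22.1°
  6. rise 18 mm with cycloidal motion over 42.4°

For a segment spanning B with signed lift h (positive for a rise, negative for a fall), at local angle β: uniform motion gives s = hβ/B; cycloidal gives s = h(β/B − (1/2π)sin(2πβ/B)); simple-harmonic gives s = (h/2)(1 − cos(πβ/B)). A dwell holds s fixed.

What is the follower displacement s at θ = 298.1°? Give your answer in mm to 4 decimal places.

seg 1 [0°–151.1°] dwell: s stays 0.0000
seg 2 [151.1°–187.9°] uniform, h=28: full span → s += 28 → s = 28.0000
seg 3 [187.9°–263.2°] simple-harmonic, h=-17: full span → s += -17 → s = 11.0000
seg 4 [263.2°–295.5°] dwell: s stays 11.0000
seg 5 [295.5°–317.6°] cycloidal, h=24: θ=298.1° here. β=2.6, B=22.1. 24·(0.1176 − sin(2π·0.1176)/(2π)) = 0.2502 → s = 11.2502

11.2502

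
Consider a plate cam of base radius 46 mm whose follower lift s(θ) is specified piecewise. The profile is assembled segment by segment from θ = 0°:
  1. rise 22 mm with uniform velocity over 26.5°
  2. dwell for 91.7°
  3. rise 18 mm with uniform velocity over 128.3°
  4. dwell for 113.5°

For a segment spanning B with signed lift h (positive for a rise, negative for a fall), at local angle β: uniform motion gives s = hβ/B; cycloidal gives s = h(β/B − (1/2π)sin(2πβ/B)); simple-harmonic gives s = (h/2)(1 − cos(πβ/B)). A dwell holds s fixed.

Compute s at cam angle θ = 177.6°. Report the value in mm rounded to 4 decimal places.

seg 1 [0°–26.5°] uniform, h=22: full span → s += 22 → s = 22.0000
seg 2 [26.5°–118.2°] dwell: s stays 22.0000
seg 3 [118.2°–246.5°] uniform, h=18: θ=177.6° here. β=59.4, B=128.3. 18·59.4/128.3 = 8.3336 → s = 30.3336

30.3336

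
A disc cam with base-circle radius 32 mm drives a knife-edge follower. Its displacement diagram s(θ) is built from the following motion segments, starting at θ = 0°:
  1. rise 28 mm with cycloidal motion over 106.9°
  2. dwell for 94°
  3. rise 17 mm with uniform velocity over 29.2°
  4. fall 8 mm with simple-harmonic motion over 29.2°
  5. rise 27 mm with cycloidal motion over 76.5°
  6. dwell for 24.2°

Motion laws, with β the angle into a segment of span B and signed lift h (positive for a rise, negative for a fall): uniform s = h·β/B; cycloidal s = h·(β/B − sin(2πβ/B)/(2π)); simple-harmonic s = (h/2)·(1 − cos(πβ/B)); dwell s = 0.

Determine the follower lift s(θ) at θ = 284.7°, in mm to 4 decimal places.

seg 1 [0°–106.9°] cycloidal, h=28: full span → s += 28 → s = 28.0000
seg 2 [106.9°–200.9°] dwell: s stays 28.0000
seg 3 [200.9°–230.1°] uniform, h=17: full span → s += 17 → s = 45.0000
seg 4 [230.1°–259.3°] simple-harmonic, h=-8: full span → s += -8 → s = 37.0000
seg 5 [259.3°–335.8°] cycloidal, h=27: θ=284.7° here. β=25.4, B=76.5. 27·(0.3320 − sin(2π·0.3320)/(2π)) = 5.2257 → s = 42.2257

42.2257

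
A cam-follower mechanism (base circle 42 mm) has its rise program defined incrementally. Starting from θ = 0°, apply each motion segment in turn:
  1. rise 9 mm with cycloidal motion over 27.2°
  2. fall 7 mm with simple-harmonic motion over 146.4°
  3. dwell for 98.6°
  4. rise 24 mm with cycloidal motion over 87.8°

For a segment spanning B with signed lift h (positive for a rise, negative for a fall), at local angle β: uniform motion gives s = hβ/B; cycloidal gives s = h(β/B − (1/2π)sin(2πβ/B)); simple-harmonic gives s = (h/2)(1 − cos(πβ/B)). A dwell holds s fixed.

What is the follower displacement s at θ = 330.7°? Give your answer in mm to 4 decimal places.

seg 1 [0°–27.2°] cycloidal, h=9: full span → s += 9 → s = 9.0000
seg 2 [27.2°–173.6°] simple-harmonic, h=-7: full span → s += -7 → s = 2.0000
seg 3 [173.6°–272.2°] dwell: s stays 2.0000
seg 4 [272.2°–360°] cycloidal, h=24: θ=330.7° here. β=58.5, B=87.8. 24·(0.6663 − sin(2π·0.6663)/(2π)) = 19.2943 → s = 21.2943

21.2943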